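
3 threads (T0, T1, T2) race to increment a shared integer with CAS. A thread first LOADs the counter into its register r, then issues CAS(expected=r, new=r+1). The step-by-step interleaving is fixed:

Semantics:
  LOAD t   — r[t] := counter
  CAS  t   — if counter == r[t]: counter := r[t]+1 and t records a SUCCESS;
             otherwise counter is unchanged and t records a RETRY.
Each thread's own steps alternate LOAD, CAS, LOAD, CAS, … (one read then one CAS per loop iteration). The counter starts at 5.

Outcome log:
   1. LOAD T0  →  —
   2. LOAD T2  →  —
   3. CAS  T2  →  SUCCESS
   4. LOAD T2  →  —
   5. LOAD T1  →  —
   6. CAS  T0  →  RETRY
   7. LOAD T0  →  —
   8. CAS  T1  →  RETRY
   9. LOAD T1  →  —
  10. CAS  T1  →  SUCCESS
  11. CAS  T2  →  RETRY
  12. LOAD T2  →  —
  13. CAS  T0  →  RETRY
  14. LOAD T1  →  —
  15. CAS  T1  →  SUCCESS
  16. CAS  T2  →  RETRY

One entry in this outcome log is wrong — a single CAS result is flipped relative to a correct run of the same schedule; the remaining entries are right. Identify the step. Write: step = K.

Re-executing:
step 1: T0 LOAD ⇒ load; ctr=5 reg=5
step 2: T2 LOAD ⇒ load; ctr=5 reg=5
step 3: T2 CAS ⇒ ok; ctr=6 reg=5
step 4: T2 LOAD ⇒ load; ctr=6 reg=6
step 5: T1 LOAD ⇒ load; ctr=6 reg=6
step 6: T0 CAS ⇒ retry; ctr=6 reg=5
step 7: T0 LOAD ⇒ load; ctr=6 reg=6
step 8: T1 CAS ⇒ ok; ctr=7 reg=6
step 9: T1 LOAD ⇒ load; ctr=7 reg=7
step 10: T1 CAS ⇒ ok; ctr=8 reg=7
step 11: T2 CAS ⇒ retry; ctr=8 reg=6
step 12: T2 LOAD ⇒ load; ctr=8 reg=8
step 13: T0 CAS ⇒ retry; ctr=8 reg=6
step 14: T1 LOAD ⇒ load; ctr=8 reg=8
step 15: T1 CAS ⇒ ok; ctr=9 reg=8
step 16: T2 CAS ⇒ retry; ctr=9 reg=8
Flip is step 8.

step = 8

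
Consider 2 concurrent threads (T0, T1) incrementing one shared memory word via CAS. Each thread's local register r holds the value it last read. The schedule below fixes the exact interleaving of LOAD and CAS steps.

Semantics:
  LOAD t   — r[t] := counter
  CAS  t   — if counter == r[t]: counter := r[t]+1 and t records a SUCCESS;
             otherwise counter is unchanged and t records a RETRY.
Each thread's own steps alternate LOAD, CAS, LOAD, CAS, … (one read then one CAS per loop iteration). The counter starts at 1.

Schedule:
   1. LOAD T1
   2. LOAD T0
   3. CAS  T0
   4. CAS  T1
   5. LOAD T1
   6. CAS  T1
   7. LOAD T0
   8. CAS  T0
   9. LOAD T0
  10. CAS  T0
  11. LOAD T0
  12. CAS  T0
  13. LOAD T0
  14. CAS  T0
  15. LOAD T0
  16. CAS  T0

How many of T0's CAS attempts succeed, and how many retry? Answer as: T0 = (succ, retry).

T0 = (6, 0)

   1) LOAD T1:  M=1  r_T1=1
   2) LOAD T0:  M=1  r_T0=1
   3) CAS  T0:  M=2  r_T0=1 ✓
   4) CAS  T1:  M=2  r_T1=1 ✗
   5) LOAD T1:  M=2  r_T1=2
   6) CAS  T1:  M=3  r_T1=2 ✓
   7) LOAD T0:  M=3  r_T0=3
   8) CAS  T0:  M=4  r_T0=3 ✓
   9) LOAD T0:  M=4  r_T0=4
  10) CAS  T0:  M=5  r_T0=4 ✓
  11) LOAD T0:  M=5  r_T0=5
  12) CAS  T0:  M=6  r_T0=5 ✓
  13) LOAD T0:  M=6  r_T0=6
  14) CAS  T0:  M=7  r_T0=6 ✓
  15) LOAD T0:  M=7  r_T0=7
  16) CAS  T0:  M=8  r_T0=7 ✓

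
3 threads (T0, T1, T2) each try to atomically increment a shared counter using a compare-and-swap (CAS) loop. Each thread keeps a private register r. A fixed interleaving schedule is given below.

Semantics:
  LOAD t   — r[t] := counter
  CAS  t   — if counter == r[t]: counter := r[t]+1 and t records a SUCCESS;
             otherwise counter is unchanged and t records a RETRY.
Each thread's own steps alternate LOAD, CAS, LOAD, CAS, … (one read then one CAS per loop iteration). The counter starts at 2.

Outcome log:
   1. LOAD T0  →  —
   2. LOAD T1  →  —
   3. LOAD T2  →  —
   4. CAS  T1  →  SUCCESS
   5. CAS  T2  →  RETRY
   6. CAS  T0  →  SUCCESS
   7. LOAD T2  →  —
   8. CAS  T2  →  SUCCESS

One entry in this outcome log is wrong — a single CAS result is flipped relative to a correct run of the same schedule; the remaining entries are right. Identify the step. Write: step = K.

Reference trace:
step 1: T0 LOAD ⇒ load; ctr=2 reg=2
step 2: T1 LOAD ⇒ load; ctr=2 reg=2
step 3: T2 LOAD ⇒ load; ctr=2 reg=2
step 4: T1 CAS ⇒ ok; ctr=3 reg=2
step 5: T2 CAS ⇒ retry; ctr=3 reg=2
step 6: T0 CAS ⇒ retry; ctr=3 reg=2
step 7: T2 LOAD ⇒ load; ctr=3 reg=3
step 8: T2 CAS ⇒ ok; ctr=4 reg=3
Mismatch at 6.

step = 6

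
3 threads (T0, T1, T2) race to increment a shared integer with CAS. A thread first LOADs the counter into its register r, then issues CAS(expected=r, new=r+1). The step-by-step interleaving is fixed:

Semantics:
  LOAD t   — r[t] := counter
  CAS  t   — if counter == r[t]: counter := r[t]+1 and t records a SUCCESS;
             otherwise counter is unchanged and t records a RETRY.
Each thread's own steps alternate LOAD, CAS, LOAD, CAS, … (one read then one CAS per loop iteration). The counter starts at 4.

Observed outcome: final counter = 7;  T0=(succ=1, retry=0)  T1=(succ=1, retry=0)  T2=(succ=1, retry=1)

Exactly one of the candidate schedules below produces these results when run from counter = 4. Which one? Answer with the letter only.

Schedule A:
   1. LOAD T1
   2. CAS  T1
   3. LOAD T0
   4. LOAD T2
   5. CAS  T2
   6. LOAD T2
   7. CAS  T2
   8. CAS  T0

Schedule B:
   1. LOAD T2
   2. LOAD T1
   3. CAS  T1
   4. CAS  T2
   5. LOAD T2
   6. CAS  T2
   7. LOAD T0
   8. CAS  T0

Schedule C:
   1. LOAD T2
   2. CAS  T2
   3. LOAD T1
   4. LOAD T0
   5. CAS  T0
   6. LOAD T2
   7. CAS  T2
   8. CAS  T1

Simulating candidate B:
1. LOAD T2 → mem=4 r[T2]=4 [LOAD]
2. LOAD T1 → mem=4 r[T1]=4 [LOAD]
3. CAS T1 → mem=5 r[T1]=4 [OK]
4. CAS T2 → mem=5 r[T2]=4 [RETRY]
5. LOAD T2 → mem=5 r[T2]=5 [LOAD]
6. CAS T2 → mem=6 r[T2]=5 [OK]
7. LOAD T0 → mem=6 r[T0]=6 [LOAD]
8. CAS T0 → mem=7 r[T0]=6 [OK]

B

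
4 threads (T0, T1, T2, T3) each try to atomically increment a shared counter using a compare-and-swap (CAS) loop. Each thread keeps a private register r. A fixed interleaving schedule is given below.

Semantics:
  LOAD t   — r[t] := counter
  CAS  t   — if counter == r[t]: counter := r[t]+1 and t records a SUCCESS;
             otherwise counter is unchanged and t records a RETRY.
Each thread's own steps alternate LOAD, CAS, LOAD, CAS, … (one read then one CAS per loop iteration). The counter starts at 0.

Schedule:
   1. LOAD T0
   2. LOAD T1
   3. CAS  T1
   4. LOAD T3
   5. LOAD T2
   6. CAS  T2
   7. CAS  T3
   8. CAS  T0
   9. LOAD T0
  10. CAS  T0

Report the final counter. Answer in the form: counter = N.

1. LOAD T0 → mem=0 r[T0]=0 [LOAD]
2. LOAD T1 → mem=0 r[T1]=0 [LOAD]
3. CAS T1 → mem=1 r[T1]=0 [OK]
4. LOAD T3 → mem=1 r[T3]=1 [LOAD]
5. LOAD T2 → mem=1 r[T2]=1 [LOAD]
6. CAS T2 → mem=2 r[T2]=1 [OK]
7. CAS T3 → mem=2 r[T3]=1 [RETRY]
8. CAS T0 → mem=2 r[T0]=0 [RETRY]
9. LOAD T0 → mem=2 r[T0]=2 [LOAD]
10. CAS T0 → mem=3 r[T0]=2 [OK]

counter = 3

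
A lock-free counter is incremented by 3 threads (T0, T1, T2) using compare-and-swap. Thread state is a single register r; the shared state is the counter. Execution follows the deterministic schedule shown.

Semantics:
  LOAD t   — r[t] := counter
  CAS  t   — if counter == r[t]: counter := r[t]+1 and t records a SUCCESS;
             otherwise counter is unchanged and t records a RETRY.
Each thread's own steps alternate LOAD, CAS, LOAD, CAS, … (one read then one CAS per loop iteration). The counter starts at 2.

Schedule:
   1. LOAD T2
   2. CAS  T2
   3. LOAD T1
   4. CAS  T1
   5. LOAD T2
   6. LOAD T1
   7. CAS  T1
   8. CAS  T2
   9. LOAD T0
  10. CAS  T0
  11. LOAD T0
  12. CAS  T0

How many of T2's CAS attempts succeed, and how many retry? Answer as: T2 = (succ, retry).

   1) LOAD T2:  M=2  r_T2=2
   2) CAS  T2:  M=3  r_T2=2 ✓
   3) LOAD T1:  M=3  r_T1=3
   4) CAS  T1:  M=4  r_T1=3 ✓
   5) LOAD T2:  M=4  r_T2=4
   6) LOAD T1:  M=4  r_T1=4
   7) CAS  T1:  M=5  r_T1=4 ✓
   8) CAS  T2:  M=5  r_T2=4 ✗
   9) LOAD T0:  M=5  r_T0=5
  10) CAS  T0:  M=6  r_T0=5 ✓
  11) LOAD T0:  M=6  r_T0=6
  12) CAS  T0:  M=7  r_T0=6 ✓

T2 = (1, 1)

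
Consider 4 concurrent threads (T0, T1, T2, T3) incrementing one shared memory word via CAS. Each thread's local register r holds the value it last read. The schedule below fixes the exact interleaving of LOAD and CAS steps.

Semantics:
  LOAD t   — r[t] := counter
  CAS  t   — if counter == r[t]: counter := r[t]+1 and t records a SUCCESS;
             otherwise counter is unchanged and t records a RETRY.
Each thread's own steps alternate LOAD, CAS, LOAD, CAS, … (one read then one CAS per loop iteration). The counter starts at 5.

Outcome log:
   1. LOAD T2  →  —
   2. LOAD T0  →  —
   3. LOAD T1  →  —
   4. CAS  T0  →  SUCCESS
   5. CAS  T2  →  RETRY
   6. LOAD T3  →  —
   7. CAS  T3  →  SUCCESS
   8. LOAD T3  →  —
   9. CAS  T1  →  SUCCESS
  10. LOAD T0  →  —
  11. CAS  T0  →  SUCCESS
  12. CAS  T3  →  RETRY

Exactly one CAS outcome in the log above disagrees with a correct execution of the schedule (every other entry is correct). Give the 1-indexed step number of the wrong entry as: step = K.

Correct run:
   1) LOAD T2:  M=5  r_T2=5
   2) LOAD T0:  M=5  r_T0=5
   3) LOAD T1:  M=5  r_T1=5
   4) CAS  T0:  M=6  r_T0=5 ✓
   5) CAS  T2:  M=6  r_T2=5 ✗
   6) LOAD T3:  M=6  r_T3=6
   7) CAS  T3:  M=7  r_T3=6 ✓
   8) LOAD T3:  M=7  r_T3=7
   9) CAS  T1:  M=7  r_T1=5 ✗
  10) LOAD T0:  M=7  r_T0=7
  11) CAS  T0:  M=8  r_T0=7 ✓
  12) CAS  T3:  M=8  r_T3=7 ✗
Mismatch at 9.

step = 9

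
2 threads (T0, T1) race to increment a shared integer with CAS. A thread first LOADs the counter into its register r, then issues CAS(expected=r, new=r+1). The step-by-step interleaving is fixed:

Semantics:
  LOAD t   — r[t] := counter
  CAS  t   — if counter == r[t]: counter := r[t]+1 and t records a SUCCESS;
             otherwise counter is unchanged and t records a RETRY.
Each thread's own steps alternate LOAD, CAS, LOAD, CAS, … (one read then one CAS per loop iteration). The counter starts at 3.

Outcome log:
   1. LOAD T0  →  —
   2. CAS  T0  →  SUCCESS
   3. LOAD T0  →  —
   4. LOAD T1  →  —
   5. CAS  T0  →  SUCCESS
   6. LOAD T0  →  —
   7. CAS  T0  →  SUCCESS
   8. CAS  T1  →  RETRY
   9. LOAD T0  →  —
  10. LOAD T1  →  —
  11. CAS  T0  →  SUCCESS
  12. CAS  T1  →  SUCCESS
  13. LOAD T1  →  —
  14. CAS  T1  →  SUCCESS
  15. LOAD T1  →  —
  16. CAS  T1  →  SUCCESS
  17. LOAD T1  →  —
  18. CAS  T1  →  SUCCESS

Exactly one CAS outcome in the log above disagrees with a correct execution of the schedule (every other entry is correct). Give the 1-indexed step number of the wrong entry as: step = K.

step = 12

Reference trace:
[1] T0.load  rd  (counter 3, T0.r 3)
[2] T0.cas  hit  (counter 4, T0.r 3)
[3] T0.load  rd  (counter 4, T0.r 4)
[4] T1.load  rd  (counter 4, T1.r 4)
[5] T0.cas  hit  (counter 5, T0.r 4)
[6] T0.load  rd  (counter 5, T0.r 5)
[7] T0.cas  hit  (counter 6, T0.r 5)
[8] T1.cas  miss  (counter 6, T1.r 4)
[9] T0.load  rd  (counter 6, T0.r 6)
[10] T1.load  rd  (counter 6, T1.r 6)
[11] T0.cas  hit  (counter 7, T0.r 6)
[12] T1.cas  miss  (counter 7, T1.r 6)
[13] T1.load  rd  (counter 7, T1.r 7)
[14] T1.cas  hit  (counter 8, T1.r 7)
[15] T1.load  rd  (counter 8, T1.r 8)
[16] T1.cas  hit  (counter 9, T1.r 8)
[17] T1.load  rd  (counter 9, T1.r 9)
[18] T1.cas  hit  (counter 10, T1.r 9)
Flip is step 12.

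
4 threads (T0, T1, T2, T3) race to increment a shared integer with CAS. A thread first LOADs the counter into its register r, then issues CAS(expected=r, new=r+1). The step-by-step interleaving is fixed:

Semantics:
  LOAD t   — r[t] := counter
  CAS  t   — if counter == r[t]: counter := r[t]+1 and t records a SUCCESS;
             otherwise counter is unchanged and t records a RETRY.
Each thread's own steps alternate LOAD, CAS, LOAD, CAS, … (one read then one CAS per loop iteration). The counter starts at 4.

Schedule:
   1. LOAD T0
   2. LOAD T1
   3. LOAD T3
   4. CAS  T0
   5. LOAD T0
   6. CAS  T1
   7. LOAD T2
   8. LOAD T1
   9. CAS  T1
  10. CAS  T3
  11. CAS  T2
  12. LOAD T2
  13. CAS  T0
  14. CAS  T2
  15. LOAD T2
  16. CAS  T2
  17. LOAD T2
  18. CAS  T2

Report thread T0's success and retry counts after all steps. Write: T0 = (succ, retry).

T0 = (1, 1)

T0 LOAD — after: cnt=4, r=4 — load
T1 LOAD — after: cnt=4, r=4 — load
T3 LOAD — after: cnt=4, r=4 — load
T0 CAS — after: cnt=5, r=4 — ok
T0 LOAD — after: cnt=5, r=5 — load
T1 CAS — after: cnt=5, r=4 — retry
T2 LOAD — after: cnt=5, r=5 — load
T1 LOAD — after: cnt=5, r=5 — load
T1 CAS — after: cnt=6, r=5 — ok
T3 CAS — after: cnt=6, r=4 — retry
T2 CAS — after: cnt=6, r=5 — retry
T2 LOAD — after: cnt=6, r=6 — load
T0 CAS — after: cnt=6, r=5 — retry
T2 CAS — after: cnt=7, r=6 — ok
T2 LOAD — after: cnt=7, r=7 — load
T2 CAS — after: cnt=8, r=7 — ok
T2 LOAD — after: cnt=8, r=8 — load
T2 CAS — after: cnt=9, r=8 — ok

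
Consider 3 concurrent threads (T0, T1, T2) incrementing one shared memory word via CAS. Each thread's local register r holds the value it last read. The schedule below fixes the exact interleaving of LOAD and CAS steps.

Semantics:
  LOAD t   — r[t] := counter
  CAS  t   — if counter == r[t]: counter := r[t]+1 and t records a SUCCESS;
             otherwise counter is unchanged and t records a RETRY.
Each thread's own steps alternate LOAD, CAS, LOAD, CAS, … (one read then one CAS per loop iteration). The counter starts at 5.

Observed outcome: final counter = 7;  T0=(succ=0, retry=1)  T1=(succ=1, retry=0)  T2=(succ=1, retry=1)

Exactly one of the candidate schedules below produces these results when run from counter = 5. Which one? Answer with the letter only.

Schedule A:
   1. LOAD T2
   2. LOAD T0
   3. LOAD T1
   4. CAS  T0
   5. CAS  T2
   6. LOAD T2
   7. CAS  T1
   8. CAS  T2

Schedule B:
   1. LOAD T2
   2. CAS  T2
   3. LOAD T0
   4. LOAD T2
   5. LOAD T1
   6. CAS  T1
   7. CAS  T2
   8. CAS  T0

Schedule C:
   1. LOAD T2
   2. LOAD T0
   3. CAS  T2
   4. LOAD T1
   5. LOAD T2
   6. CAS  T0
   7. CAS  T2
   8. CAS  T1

Run B:
T2 LOAD — after: cnt=5, r=5 — load
T2 CAS — after: cnt=6, r=5 — ok
T0 LOAD — after: cnt=6, r=6 — load
T2 LOAD — after: cnt=6, r=6 — load
T1 LOAD — after: cnt=6, r=6 — load
T1 CAS — after: cnt=7, r=6 — ok
T2 CAS — after: cnt=7, r=6 — retry
T0 CAS — after: cnt=7, r=6 — retry

B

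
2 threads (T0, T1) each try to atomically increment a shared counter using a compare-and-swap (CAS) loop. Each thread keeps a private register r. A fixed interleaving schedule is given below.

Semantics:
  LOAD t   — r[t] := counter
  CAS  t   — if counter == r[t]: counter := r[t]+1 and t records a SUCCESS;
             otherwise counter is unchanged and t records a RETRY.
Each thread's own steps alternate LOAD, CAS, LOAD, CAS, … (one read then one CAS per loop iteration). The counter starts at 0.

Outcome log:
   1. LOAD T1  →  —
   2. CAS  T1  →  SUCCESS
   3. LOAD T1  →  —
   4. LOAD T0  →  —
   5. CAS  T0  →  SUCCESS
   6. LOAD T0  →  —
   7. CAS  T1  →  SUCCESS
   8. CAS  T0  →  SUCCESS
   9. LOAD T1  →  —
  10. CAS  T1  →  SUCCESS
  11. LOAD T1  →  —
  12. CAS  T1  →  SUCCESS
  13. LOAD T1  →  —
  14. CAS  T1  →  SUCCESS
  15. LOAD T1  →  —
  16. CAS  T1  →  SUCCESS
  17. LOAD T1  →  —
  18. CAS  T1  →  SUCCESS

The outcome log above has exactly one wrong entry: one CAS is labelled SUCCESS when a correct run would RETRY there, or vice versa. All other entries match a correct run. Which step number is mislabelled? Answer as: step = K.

step = 7

Re-executing:
[1] T1.load  rd  (counter 0, T1.r 0)
[2] T1.cas  hit  (counter 1, T1.r 0)
[3] T1.load  rd  (counter 1, T1.r 1)
[4] T0.load  rd  (counter 1, T0.r 1)
[5] T0.cas  hit  (counter 2, T0.r 1)
[6] T0.load  rd  (counter 2, T0.r 2)
[7] T1.cas  miss  (counter 2, T1.r 1)
[8] T0.cas  hit  (counter 3, T0.r 2)
[9] T1.load  rd  (counter 3, T1.r 3)
[10] T1.cas  hit  (counter 4, T1.r 3)
[11] T1.load  rd  (counter 4, T1.r 4)
[12] T1.cas  hit  (counter 5, T1.r 4)
[13] T1.load  rd  (counter 5, T1.r 5)
[14] T1.cas  hit  (counter 6, T1.r 5)
[15] T1.load  rd  (counter 6, T1.r 6)
[16] T1.cas  hit  (counter 7, T1.r 6)
[17] T1.load  rd  (counter 7, T1.r 7)
[18] T1.cas  hit  (counter 8, T1.r 7)
Mismatch at 7.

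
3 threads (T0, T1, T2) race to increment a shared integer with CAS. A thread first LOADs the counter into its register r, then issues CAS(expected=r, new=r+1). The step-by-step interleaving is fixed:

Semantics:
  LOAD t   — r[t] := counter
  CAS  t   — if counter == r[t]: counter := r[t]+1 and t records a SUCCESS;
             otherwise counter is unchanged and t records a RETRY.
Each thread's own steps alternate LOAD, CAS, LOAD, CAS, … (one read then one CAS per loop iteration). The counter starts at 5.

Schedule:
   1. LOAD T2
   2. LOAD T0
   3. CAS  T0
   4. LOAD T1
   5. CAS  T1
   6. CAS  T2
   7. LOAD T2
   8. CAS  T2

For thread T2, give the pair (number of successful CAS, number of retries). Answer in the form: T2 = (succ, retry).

step 1: T2 LOAD ⇒ load; ctr=5 reg=5
step 2: T0 LOAD ⇒ load; ctr=5 reg=5
step 3: T0 CAS ⇒ ok; ctr=6 reg=5
step 4: T1 LOAD ⇒ load; ctr=6 reg=6
step 5: T1 CAS ⇒ ok; ctr=7 reg=6
step 6: T2 CAS ⇒ retry; ctr=7 reg=5
step 7: T2 LOAD ⇒ load; ctr=7 reg=7
step 8: T2 CAS ⇒ ok; ctr=8 reg=7

T2 = (1, 1)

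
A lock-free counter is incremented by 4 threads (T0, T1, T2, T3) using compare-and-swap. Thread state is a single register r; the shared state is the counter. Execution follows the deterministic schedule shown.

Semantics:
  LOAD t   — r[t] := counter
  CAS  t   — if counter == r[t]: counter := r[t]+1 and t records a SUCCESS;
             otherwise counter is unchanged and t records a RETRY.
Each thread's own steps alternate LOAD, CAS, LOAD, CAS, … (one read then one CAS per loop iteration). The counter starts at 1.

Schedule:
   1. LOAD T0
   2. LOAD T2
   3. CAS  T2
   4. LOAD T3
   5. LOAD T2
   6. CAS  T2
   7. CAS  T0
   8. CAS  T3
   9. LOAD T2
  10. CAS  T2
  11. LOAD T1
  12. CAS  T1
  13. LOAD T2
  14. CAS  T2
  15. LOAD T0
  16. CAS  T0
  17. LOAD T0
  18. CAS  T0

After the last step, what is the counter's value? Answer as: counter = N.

   1) LOAD T0:  M=1  r_T0=1
   2) LOAD T2:  M=1  r_T2=1
   3) CAS  T2:  M=2  r_T2=1 ✓
   4) LOAD T3:  M=2  r_T3=2
   5) LOAD T2:  M=2  r_T2=2
   6) CAS  T2:  M=3  r_T2=2 ✓
   7) CAS  T0:  M=3  r_T0=1 ✗
   8) CAS  T3:  M=3  r_T3=2 ✗
   9) LOAD T2:  M=3  r_T2=3
  10) CAS  T2:  M=4  r_T2=3 ✓
  11) LOAD T1:  M=4  r_T1=4
  12) CAS  T1:  M=5  r_T1=4 ✓
  13) LOAD T2:  M=5  r_T2=5
  14) CAS  T2:  M=6  r_T2=5 ✓
  15) LOAD T0:  M=6  r_T0=6
  16) CAS  T0:  M=7  r_T0=6 ✓
  17) LOAD T0:  M=7  r_T0=7
  18) CAS  T0:  M=8  r_T0=7 ✓

counter = 8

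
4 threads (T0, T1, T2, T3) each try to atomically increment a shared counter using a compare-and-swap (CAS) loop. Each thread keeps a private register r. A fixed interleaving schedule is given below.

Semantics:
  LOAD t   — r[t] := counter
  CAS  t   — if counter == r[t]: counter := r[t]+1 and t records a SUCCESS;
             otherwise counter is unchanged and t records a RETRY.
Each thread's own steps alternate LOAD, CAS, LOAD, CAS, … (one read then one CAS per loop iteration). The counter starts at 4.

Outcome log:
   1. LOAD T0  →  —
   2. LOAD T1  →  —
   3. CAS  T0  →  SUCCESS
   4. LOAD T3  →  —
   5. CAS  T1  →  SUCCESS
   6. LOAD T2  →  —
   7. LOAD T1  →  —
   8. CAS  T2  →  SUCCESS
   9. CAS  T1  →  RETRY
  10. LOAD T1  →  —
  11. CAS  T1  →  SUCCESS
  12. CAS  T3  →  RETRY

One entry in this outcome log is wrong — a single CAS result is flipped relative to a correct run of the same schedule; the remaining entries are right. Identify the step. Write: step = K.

Reference trace:
#1 T0 reads 4
#2 T1 reads 4
#3 T0 CAS(4→5) writes; counter now 5
#4 T3 reads 5
#5 T1 CAS(4→5) fails; counter now 5
#6 T2 reads 5
#7 T1 reads 5
#8 T2 CAS(5→6) writes; counter now 6
#9 T1 CAS(5→6) fails; counter now 6
#10 T1 reads 6
#11 T1 CAS(6→7) writes; counter now 7
#12 T3 CAS(5→6) fails; counter now 7
Mismatch at 5.

step = 5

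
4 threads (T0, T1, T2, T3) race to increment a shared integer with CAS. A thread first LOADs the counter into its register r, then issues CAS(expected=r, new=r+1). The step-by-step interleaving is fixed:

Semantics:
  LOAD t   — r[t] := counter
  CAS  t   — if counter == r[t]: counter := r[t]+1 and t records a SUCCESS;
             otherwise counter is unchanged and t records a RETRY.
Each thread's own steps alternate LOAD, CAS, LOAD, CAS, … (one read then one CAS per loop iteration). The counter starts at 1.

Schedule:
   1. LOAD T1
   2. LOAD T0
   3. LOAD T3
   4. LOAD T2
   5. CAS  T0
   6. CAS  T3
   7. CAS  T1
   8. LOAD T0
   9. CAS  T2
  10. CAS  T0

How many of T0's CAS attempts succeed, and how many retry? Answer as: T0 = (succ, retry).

T0 = (2, 0)

   1) LOAD T1:  M=1  r_T1=1
   2) LOAD T0:  M=1  r_T0=1
   3) LOAD T3:  M=1  r_T3=1
   4) LOAD T2:  M=1  r_T2=1
   5) CAS  T0:  M=2  r_T0=1 ✓
   6) CAS  T3:  M=2  r_T3=1 ✗
   7) CAS  T1:  M=2  r_T1=1 ✗
   8) LOAD T0:  M=2  r_T0=2
   9) CAS  T2:  M=2  r_T2=1 ✗
  10) CAS  T0:  M=3  r_T0=2 ✓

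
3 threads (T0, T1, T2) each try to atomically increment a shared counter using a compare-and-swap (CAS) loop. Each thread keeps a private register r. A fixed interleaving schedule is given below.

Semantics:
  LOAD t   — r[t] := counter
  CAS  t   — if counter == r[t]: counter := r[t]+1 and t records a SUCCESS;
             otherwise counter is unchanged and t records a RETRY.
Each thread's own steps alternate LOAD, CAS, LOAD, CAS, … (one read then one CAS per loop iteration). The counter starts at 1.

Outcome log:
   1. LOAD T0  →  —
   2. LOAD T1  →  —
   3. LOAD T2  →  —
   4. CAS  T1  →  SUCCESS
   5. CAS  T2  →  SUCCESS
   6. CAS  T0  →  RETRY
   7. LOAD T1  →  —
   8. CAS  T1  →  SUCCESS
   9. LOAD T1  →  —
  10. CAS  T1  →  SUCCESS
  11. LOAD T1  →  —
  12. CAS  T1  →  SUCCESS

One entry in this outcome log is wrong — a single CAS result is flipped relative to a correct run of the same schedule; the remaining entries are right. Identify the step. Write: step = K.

step = 5

Correct run:
1. LOAD T0 → mem=1 r[T0]=1 [LOAD]
2. LOAD T1 → mem=1 r[T1]=1 [LOAD]
3. LOAD T2 → mem=1 r[T2]=1 [LOAD]
4. CAS T1 → mem=2 r[T1]=1 [OK]
5. CAS T2 → mem=2 r[T2]=1 [RETRY]
6. CAS T0 → mem=2 r[T0]=1 [RETRY]
7. LOAD T1 → mem=2 r[T1]=2 [LOAD]
8. CAS T1 → mem=3 r[T1]=2 [OK]
9. LOAD T1 → mem=3 r[T1]=3 [LOAD]
10. CAS T1 → mem=4 r[T1]=3 [OK]
11. LOAD T1 → mem=4 r[T1]=4 [LOAD]
12. CAS T1 → mem=5 r[T1]=4 [OK]
Flip is step 5.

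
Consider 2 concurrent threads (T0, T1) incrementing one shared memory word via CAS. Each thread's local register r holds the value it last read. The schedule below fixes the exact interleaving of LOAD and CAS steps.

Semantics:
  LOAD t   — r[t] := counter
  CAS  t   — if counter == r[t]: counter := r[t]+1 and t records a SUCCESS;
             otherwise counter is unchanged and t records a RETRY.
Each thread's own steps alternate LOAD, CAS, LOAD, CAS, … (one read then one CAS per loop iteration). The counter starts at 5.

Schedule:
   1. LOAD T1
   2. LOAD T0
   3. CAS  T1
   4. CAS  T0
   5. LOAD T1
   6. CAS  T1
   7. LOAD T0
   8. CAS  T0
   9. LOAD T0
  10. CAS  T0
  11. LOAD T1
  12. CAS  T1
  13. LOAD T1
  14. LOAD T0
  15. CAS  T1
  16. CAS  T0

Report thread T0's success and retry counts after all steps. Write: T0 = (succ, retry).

#1 T1 reads 5
#2 T0 reads 5
#3 T1 CAS(5→6) writes; counter now 6
#4 T0 CAS(5→6) fails; counter now 6
#5 T1 reads 6
#6 T1 CAS(6→7) writes; counter now 7
#7 T0 reads 7
#8 T0 CAS(7→8) writes; counter now 8
#9 T0 reads 8
#10 T0 CAS(8→9) writes; counter now 9
#11 T1 reads 9
#12 T1 CAS(9→10) writes; counter now 10
#13 T1 reads 10
#14 T0 reads 10
#15 T1 CAS(10→11) writes; counter now 11
#16 T0 CAS(10→11) fails; counter now 11

T0 = (2, 2)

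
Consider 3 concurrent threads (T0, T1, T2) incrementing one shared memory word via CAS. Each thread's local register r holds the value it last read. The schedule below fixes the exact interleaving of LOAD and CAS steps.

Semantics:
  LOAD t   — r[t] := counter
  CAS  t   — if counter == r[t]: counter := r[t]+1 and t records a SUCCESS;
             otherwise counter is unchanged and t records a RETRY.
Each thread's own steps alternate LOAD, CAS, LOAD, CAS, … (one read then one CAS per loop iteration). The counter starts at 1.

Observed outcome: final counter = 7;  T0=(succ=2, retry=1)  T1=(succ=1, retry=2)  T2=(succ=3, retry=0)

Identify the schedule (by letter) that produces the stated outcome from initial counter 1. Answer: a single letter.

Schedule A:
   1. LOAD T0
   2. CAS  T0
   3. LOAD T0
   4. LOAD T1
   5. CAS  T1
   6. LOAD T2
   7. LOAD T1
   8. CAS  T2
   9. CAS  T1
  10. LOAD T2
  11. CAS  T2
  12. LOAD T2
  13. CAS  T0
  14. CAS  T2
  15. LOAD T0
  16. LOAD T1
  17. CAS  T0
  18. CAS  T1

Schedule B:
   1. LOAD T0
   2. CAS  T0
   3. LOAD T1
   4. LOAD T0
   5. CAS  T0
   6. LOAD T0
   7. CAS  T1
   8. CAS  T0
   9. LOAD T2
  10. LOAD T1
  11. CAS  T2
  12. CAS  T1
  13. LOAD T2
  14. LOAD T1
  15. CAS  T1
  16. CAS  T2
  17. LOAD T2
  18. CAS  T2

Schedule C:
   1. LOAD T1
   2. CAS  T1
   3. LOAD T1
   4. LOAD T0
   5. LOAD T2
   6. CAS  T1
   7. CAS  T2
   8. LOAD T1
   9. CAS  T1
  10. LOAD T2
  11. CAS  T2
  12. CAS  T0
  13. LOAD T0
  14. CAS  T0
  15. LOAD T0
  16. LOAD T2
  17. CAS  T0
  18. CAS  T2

A

Simulating candidate A:
T0 LOAD — after: cnt=1, r=1 — load
T0 CAS — after: cnt=2, r=1 — ok
T0 LOAD — after: cnt=2, r=2 — load
T1 LOAD — after: cnt=2, r=2 — load
T1 CAS — after: cnt=3, r=2 — ok
T2 LOAD — after: cnt=3, r=3 — load
T1 LOAD — after: cnt=3, r=3 — load
T2 CAS — after: cnt=4, r=3 — ok
T1 CAS — after: cnt=4, r=3 — retry
T2 LOAD — after: cnt=4, r=4 — load
T2 CAS — after: cnt=5, r=4 — ok
T2 LOAD — after: cnt=5, r=5 — load
T0 CAS — after: cnt=5, r=2 — retry
T2 CAS — after: cnt=6, r=5 — ok
T0 LOAD — after: cnt=6, r=6 — load
T1 LOAD — after: cnt=6, r=6 — load
T0 CAS — after: cnt=7, r=6 — ok
T1 CAS — after: cnt=7, r=6 — retry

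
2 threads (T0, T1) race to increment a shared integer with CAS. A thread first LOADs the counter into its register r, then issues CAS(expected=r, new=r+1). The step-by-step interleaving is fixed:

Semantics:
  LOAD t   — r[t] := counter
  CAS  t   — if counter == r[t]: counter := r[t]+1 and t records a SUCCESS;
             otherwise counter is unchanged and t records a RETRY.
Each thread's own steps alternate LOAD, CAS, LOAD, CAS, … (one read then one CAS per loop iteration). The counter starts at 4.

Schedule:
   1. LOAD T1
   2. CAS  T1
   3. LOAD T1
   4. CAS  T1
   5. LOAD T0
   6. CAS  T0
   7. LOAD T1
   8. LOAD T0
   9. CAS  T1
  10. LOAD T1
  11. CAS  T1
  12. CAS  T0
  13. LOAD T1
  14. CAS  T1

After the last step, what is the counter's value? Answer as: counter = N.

   1) LOAD T1:  M=4  r_T1=4
   2) CAS  T1:  M=5  r_T1=4 ✓
   3) LOAD T1:  M=5  r_T1=5
   4) CAS  T1:  M=6  r_T1=5 ✓
   5) LOAD T0:  M=6  r_T0=6
   6) CAS  T0:  M=7  r_T0=6 ✓
   7) LOAD T1:  M=7  r_T1=7
   8) LOAD T0:  M=7  r_T0=7
   9) CAS  T1:  M=8  r_T1=7 ✓
  10) LOAD T1:  M=8  r_T1=8
  11) CAS  T1:  M=9  r_T1=8 ✓
  12) CAS  T0:  M=9  r_T0=7 ✗
  13) LOAD T1:  M=9  r_T1=9
  14) CAS  T1:  M=10  r_T1=9 ✓

counter = 10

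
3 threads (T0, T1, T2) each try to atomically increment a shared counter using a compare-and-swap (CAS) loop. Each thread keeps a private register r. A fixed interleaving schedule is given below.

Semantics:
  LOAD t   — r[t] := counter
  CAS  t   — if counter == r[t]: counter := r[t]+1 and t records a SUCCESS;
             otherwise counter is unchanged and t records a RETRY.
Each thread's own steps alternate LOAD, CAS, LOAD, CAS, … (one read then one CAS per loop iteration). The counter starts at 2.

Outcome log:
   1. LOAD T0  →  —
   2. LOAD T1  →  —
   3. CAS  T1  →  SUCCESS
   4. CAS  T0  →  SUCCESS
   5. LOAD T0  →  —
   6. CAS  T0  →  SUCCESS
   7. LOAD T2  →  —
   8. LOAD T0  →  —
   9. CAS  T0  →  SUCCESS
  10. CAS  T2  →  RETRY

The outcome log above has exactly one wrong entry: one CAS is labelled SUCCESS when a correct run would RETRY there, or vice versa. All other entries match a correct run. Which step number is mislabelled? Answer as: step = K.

step = 4

Reference trace:
[1] T0.load  rd  (counter 2, T0.r 2)
[2] T1.load  rd  (counter 2, T1.r 2)
[3] T1.cas  hit  (counter 3, T1.r 2)
[4] T0.cas  miss  (counter 3, T0.r 2)
[5] T0.load  rd  (counter 3, T0.r 3)
[6] T0.cas  hit  (counter 4, T0.r 3)
[7] T2.load  rd  (counter 4, T2.r 4)
[8] T0.load  rd  (counter 4, T0.r 4)
[9] T0.cas  hit  (counter 5, T0.r 4)
[10] T2.cas  miss  (counter 5, T2.r 4)
Log disagrees first at step 4.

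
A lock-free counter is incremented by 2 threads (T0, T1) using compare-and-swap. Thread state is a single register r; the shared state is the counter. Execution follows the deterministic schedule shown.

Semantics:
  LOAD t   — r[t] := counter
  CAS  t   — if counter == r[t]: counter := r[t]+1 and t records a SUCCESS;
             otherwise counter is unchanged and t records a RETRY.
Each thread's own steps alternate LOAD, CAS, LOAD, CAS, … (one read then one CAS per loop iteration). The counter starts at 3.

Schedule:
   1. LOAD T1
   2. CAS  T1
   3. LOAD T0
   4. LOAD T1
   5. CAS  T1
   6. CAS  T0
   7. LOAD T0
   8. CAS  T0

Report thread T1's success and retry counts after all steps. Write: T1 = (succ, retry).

1. LOAD T1 → mem=3 r[T1]=3 [LOAD]
2. CAS T1 → mem=4 r[T1]=3 [OK]
3. LOAD T0 → mem=4 r[T0]=4 [LOAD]
4. LOAD T1 → mem=4 r[T1]=4 [LOAD]
5. CAS T1 → mem=5 r[T1]=4 [OK]
6. CAS T0 → mem=5 r[T0]=4 [RETRY]
7. LOAD T0 → mem=5 r[T0]=5 [LOAD]
8. CAS T0 → mem=6 r[T0]=5 [OK]

T1 = (2, 0)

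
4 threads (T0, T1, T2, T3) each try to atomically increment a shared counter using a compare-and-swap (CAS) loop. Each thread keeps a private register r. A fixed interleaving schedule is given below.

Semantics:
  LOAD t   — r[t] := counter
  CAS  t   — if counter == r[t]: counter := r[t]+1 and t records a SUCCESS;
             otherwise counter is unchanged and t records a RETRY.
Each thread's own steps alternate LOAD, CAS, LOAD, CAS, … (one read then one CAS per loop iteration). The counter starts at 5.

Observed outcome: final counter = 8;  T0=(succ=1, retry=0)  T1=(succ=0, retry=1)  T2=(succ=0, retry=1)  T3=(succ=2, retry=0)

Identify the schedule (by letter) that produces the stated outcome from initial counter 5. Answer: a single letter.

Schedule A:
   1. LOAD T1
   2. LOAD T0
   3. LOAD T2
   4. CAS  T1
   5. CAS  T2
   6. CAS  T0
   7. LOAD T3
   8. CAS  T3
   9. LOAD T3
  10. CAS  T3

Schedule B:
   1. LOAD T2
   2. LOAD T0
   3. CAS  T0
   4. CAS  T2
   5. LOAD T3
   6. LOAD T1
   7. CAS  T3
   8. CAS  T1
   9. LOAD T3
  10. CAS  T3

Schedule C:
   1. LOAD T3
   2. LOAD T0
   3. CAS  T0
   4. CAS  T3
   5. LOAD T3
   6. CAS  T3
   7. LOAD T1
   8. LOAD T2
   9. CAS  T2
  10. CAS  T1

B

Tracing schedule B:
1. LOAD T2 → mem=5 r[T2]=5 [LOAD]
2. LOAD T0 → mem=5 r[T0]=5 [LOAD]
3. CAS T0 → mem=6 r[T0]=5 [OK]
4. CAS T2 → mem=6 r[T2]=5 [RETRY]
5. LOAD T3 → mem=6 r[T3]=6 [LOAD]
6. LOAD T1 → mem=6 r[T1]=6 [LOAD]
7. CAS T3 → mem=7 r[T3]=6 [OK]
8. CAS T1 → mem=7 r[T1]=6 [RETRY]
9. LOAD T3 → mem=7 r[T3]=7 [LOAD]
10. CAS T3 → mem=8 r[T3]=7 [OK]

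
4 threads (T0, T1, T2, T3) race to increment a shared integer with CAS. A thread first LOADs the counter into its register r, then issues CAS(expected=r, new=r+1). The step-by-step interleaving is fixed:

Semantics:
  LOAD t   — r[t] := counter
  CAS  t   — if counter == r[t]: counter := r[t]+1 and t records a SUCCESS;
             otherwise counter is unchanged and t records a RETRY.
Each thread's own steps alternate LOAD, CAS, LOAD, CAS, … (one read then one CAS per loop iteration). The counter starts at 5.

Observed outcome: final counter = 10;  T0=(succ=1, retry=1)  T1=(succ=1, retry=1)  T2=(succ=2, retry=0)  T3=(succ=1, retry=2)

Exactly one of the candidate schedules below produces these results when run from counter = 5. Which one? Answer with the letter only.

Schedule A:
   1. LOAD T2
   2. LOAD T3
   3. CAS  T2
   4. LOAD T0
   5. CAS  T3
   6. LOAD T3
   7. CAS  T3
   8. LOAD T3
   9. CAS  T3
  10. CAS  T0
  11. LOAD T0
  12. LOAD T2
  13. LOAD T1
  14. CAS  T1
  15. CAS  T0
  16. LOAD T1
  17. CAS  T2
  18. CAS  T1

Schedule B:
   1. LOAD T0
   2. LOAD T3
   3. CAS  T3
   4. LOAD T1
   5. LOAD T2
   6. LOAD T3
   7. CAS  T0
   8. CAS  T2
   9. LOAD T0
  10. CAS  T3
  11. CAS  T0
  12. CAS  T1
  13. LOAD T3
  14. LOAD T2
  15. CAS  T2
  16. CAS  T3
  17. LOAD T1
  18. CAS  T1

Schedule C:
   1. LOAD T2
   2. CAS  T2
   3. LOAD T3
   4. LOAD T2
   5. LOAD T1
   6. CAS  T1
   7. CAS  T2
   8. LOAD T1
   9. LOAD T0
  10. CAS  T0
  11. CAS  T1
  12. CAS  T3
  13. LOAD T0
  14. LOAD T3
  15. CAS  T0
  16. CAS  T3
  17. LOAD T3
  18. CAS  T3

B

Run B:
[1] T0.load  rd  (counter 5, T0.r 5)
[2] T3.load  rd  (counter 5, T3.r 5)
[3] T3.cas  hit  (counter 6, T3.r 5)
[4] T1.load  rd  (counter 6, T1.r 6)
[5] T2.load  rd  (counter 6, T2.r 6)
[6] T3.load  rd  (counter 6, T3.r 6)
[7] T0.cas  miss  (counter 6, T0.r 5)
[8] T2.cas  hit  (counter 7, T2.r 6)
[9] T0.load  rd  (counter 7, T0.r 7)
[10] T3.cas  miss  (counter 7, T3.r 6)
[11] T0.cas  hit  (counter 8, T0.r 7)
[12] T1.cas  miss  (counter 8, T1.r 6)
[13] T3.load  rd  (counter 8, T3.r 8)
[14] T2.load  rd  (counter 8, T2.r 8)
[15] T2.cas  hit  (counter 9, T2.r 8)
[16] T3.cas  miss  (counter 9, T3.r 8)
[17] T1.load  rd  (counter 9, T1.r 9)
[18] T1.cas  hit  (counter 10, T1.r 9)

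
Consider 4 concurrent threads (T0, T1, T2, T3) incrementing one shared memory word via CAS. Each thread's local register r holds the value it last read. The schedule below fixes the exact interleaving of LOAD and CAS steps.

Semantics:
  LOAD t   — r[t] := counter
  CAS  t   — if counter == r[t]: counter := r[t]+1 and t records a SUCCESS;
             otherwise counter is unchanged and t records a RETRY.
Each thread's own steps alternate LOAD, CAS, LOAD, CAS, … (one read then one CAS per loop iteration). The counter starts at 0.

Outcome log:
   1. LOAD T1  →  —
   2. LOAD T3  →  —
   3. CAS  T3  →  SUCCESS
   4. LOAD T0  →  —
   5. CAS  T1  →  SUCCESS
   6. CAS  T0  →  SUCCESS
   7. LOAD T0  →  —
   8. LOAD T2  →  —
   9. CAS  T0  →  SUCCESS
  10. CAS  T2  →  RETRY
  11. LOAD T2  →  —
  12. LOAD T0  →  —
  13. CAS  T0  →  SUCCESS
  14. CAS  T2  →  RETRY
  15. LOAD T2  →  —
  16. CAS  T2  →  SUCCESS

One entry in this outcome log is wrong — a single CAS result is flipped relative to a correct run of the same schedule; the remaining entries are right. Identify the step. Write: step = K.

step = 5

Re-executing:
   1) LOAD T1:  M=0  r_T1=0
   2) LOAD T3:  M=0  r_T3=0
   3) CAS  T3:  M=1  r_T3=0 ✓
   4) LOAD T0:  M=1  r_T0=1
   5) CAS  T1:  M=1  r_T1=0 ✗
   6) CAS  T0:  M=2  r_T0=1 ✓
   7) LOAD T0:  M=2  r_T0=2
   8) LOAD T2:  M=2  r_T2=2
   9) CAS  T0:  M=3  r_T0=2 ✓
  10) CAS  T2:  M=3  r_T2=2 ✗
  11) LOAD T2:  M=3  r_T2=3
  12) LOAD T0:  M=3  r_T0=3
  13) CAS  T0:  M=4  r_T0=3 ✓
  14) CAS  T2:  M=4  r_T2=3 ✗
  15) LOAD T2:  M=4  r_T2=4
  16) CAS  T2:  M=5  r_T2=4 ✓
Flip is step 5.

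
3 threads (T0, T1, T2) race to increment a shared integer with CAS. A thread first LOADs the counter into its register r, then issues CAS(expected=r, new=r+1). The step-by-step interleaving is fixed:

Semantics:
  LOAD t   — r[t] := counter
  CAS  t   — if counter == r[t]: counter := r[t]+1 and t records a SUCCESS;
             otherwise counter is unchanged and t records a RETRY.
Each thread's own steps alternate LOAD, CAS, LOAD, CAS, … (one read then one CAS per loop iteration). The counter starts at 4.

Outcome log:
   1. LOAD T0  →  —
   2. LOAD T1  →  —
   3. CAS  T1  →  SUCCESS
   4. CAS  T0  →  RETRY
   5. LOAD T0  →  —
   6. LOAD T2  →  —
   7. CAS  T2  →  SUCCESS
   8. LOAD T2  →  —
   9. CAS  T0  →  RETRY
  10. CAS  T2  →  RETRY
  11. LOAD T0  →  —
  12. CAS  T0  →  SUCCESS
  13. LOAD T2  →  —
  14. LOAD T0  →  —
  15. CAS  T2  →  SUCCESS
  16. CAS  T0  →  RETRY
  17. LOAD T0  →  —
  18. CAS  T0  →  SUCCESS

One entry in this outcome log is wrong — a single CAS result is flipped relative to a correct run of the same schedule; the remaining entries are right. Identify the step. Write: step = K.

Re-executing:
#1 T0 reads 4
#2 T1 reads 4
#3 T1 CAS(4→5) writes; counter now 5
#4 T0 CAS(4→5) fails; counter now 5
#5 T0 reads 5
#6 T2 reads 5
#7 T2 CAS(5→6) writes; counter now 6
#8 T2 reads 6
#9 T0 CAS(5→6) fails; counter now 6
#10 T2 CAS(6→7) writes; counter now 7
#11 T0 reads 7
#12 T0 CAS(7→8) writes; counter now 8
#13 T2 reads 8
#14 T0 reads 8
#15 T2 CAS(8→9) writes; counter now 9
#16 T0 CAS(8→9) fails; counter now 9
#17 T0 reads 9
#18 T0 CAS(9→10) writes; counter now 10
Log disagrees first at step 10.

step = 10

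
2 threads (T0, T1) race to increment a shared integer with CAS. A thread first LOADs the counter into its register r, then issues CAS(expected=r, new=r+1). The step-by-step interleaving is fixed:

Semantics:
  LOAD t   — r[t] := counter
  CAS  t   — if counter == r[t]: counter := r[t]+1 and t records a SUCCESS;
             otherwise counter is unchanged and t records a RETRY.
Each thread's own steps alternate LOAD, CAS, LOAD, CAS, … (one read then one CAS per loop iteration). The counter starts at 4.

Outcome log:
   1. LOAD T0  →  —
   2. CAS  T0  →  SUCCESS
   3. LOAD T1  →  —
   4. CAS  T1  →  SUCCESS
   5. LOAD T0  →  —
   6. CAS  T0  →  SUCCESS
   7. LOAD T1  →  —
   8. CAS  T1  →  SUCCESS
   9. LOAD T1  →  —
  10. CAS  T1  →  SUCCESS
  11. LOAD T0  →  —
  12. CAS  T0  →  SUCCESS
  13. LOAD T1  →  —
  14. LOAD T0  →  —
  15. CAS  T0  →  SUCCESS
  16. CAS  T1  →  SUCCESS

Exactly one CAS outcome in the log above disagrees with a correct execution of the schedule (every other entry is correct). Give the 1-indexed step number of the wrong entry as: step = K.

step = 16

Correct run:
T0 LOAD — after: cnt=4, r=4 — load
T0 CAS — after: cnt=5, r=4 — ok
T1 LOAD — after: cnt=5, r=5 — load
T1 CAS — after: cnt=6, r=5 — ok
T0 LOAD — after: cnt=6, r=6 — load
T0 CAS — after: cnt=7, r=6 — ok
T1 LOAD — after: cnt=7, r=7 — load
T1 CAS — after: cnt=8, r=7 — ok
T1 LOAD — after: cnt=8, r=8 — load
T1 CAS — after: cnt=9, r=8 — ok
T0 LOAD — after: cnt=9, r=9 — load
T0 CAS — after: cnt=10, r=9 — ok
T1 LOAD — after: cnt=10, r=10 — load
T0 LOAD — after: cnt=10, r=10 — load
T0 CAS — after: cnt=11, r=10 — ok
T1 CAS — after: cnt=11, r=10 — retry
Mismatch at 16.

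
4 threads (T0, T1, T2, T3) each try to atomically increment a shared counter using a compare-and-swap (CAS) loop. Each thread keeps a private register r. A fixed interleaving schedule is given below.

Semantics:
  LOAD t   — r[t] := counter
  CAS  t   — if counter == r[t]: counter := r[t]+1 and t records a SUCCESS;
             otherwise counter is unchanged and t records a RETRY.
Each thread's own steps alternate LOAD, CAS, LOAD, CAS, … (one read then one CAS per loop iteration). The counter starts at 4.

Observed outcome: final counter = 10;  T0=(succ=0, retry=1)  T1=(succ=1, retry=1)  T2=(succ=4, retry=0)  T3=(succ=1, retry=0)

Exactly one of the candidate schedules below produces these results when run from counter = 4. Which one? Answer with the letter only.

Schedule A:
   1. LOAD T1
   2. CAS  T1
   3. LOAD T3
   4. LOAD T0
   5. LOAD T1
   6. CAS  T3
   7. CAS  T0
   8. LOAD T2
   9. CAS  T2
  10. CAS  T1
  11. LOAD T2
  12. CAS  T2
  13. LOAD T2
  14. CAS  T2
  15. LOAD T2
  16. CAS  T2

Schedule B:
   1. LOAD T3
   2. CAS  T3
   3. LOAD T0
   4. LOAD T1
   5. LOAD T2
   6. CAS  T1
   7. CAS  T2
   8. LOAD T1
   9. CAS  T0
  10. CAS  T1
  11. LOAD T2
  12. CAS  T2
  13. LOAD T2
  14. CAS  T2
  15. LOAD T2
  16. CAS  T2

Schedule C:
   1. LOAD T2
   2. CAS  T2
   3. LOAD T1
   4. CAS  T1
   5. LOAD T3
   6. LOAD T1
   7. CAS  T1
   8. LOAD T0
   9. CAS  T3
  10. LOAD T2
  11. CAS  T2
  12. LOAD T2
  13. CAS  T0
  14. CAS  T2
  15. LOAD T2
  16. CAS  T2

Run A:
T1 LOAD — after: cnt=4, r=4 — load
T1 CAS — after: cnt=5, r=4 — ok
T3 LOAD — after: cnt=5, r=5 — load
T0 LOAD — after: cnt=5, r=5 — load
T1 LOAD — after: cnt=5, r=5 — load
T3 CAS — after: cnt=6, r=5 — ok
T0 CAS — after: cnt=6, r=5 — retry
T2 LOAD — after: cnt=6, r=6 — load
T2 CAS — after: cnt=7, r=6 — ok
T1 CAS — after: cnt=7, r=5 — retry
T2 LOAD — after: cnt=7, r=7 — load
T2 CAS — after: cnt=8, r=7 — ok
T2 LOAD — after: cnt=8, r=8 — load
T2 CAS — after: cnt=9, r=8 — ok
T2 LOAD — after: cnt=9, r=9 — load
T2 CAS — after: cnt=10, r=9 — ok

A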